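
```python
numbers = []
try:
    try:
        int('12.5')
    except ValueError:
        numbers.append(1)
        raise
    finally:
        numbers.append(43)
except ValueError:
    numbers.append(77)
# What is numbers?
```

Step-by-step execution trace:
1. Inner try: `int('12.5')` raises ValueError.
2. Inner `except ValueError` matches → `numbers.append(1)` → numbers = [1].
3. bare `raise` re-raises ValueError.
4. Inner `finally` runs during unwinding: `numbers.append(43)` → numbers = [1, 43].
5. Outer `except ValueError` matches → `numbers.append(77)` → numbers = [1, 43, 77].
Result: [1, 43, 77]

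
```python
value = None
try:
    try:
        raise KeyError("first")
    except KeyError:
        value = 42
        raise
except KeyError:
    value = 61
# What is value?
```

Step-by-step execution trace:
1. Inner try: `raise KeyError("first")` raises KeyError.
2. Inner `except KeyError` matches → value = 42.
3. bare `raise` re-raises the same KeyError.
4. Outer `except KeyError` matches → value = 61.
Result: 61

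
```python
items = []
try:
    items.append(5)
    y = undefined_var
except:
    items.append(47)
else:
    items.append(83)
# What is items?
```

Step-by-step execution trace:
1. try: `items.append(5)` → items = [5].
2. `y = undefined_var` raises NameError.
3. bare `except` matches → `items.append(47)` → items = [5, 47].
4. `else` is skipped (an exception was raised).
Result: [5, 47]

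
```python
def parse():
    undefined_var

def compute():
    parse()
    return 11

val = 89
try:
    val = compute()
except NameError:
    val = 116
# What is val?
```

Step-by-step execution trace:
1. val starts at 89.
2. try: `compute()` calls `parse()`.
3. `parse()` evaluates `undefined_var`, which raises NameError; it propagates through compute (uncaught).
4. `return 11` in compute is not reached; the assignment to val does not complete.
5. `except NameError` matches → val = 116.
Result: 116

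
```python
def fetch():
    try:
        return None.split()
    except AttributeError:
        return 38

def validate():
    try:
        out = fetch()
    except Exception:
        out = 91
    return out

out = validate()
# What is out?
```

Step-by-step execution trace:
1. `validate()` calls `fetch()`.
2. In fetch: `None.split()` raises AttributeError; `except AttributeError` catches it → returns 38.
3. In validate: `out = fetch()` → out = 38. No exception reaches validate.
4. `except Exception` is skipped; validate returns 38.
5. out = 38.
Result: 38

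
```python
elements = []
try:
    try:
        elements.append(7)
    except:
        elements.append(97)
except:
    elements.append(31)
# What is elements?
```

Step-by-step execution trace:
1. Inner try: `elements.append(7)` → elements = [7]. No exception raised.
2. Inner `except` is skipped.
3. Inner try completes normally; outer `except` is skipped.
Result: [7]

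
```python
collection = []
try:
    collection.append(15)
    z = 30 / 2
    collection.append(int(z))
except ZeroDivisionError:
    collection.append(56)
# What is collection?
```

Step-by-step execution trace:
1. try: `collection.append(15)` → collection = [15].
2. `z = 30 / 2` → z = 15.0. No exception raised.
3. `collection.append(int(z))` → collection = [15, 15].
4. `except ZeroDivisionError` is skipped (no exception was raised).
Result: [15, 15]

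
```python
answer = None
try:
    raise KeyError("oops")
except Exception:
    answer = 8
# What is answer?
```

Step-by-step execution trace:
1. `raise KeyError(...)` raises KeyError.
2. `except Exception` matches (KeyError is a subclass of Exception) → answer = 8.
Result: 8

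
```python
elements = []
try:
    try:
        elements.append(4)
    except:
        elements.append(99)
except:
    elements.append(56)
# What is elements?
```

Step-by-step execution trace:
1. Inner try: `elements.append(4)` → elements = [4]. No exception raised.
2. Inner `except` is skipped.
3. Inner try completes normally; outer `except` is skipped.
Result: [4]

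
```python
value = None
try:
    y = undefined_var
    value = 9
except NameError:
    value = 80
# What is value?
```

Step-by-step execution trace:
1. `y = undefined_var` raises NameError.
2. `value = 9` is not reached.
3. `except NameError` matches → value = 80.
Result: 80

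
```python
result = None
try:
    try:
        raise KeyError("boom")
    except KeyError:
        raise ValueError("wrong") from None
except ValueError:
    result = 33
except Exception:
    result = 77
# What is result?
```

Step-by-step execution trace:
1. Inner try raises KeyError; inner `except KeyError` catches it.
2. `raise ValueError(...) from None` raises ValueError (from None suppresses __context__, but the active exception is still ValueError).
3. Outer `except ValueError` matches → result = 33.
4. `except Exception` is not reached.
Result: 33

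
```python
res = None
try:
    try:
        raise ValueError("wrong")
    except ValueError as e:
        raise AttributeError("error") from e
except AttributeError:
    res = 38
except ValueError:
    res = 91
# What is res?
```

Step-by-step execution trace:
1. Inner try raises ValueError; inner `except ValueError as e` catches it.
2. `raise AttributeError(...) from e` raises AttributeError (ValueError is attached as __cause__, but only AttributeError is active).
3. Outer `except AttributeError` matches → res = 38.
4. `except ValueError` is not reached.
Result: 38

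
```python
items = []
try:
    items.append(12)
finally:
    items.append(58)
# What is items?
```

Step-by-step execution trace:
1. try: `items.append(12)` → items = [12].
2. The try body completes without raising.
3. finally always runs: `items.append(58)` → items = [12, 58].
Result: [12, 58]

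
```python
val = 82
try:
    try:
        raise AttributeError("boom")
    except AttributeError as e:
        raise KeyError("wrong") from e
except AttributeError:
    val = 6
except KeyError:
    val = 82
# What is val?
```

Step-by-step execution trace:
1. Inner try raises AttributeError; inner `except AttributeError as e` catches it.
2. `raise KeyError(...) from e` raises KeyError (AttributeError is attached as __cause__, but only KeyError is active).
3. Outer `except AttributeError` does not match KeyError; skipped.
4. Outer `except KeyError` matches → val = 82.
Result: 82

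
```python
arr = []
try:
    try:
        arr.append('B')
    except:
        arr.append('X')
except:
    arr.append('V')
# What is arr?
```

Step-by-step execution trace:
1. Inner try: `arr.append('B')` → arr = ['B']. No exception raised.
2. Inner `except` is skipped.
3. Inner try completes normally; outer `except` is skipped.
Result: ['B']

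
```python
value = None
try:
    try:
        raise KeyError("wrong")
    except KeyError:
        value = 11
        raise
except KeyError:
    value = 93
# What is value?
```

Step-by-step execution trace:
1. Inner try: `raise KeyError("wrong")` raises KeyError.
2. Inner `except KeyError` matches → value = 11.
3. bare `raise` re-raises the same KeyError.
4. Outer `except KeyError` matches → value = 93.
Result: 93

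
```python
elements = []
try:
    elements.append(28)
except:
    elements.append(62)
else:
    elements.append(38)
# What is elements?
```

Step-by-step execution trace:
1. try: `elements.append(28)` → elements = [28]. No exception raised.
2. `except` is skipped.
3. `else` runs (try completed without exception): `elements.append(38)` → elements = [28, 38].
Result: [28, 38]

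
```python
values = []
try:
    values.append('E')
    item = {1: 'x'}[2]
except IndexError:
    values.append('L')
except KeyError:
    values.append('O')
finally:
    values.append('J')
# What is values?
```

Step-by-step execution trace:
1. try: `values.append('E')` → values = ['E'].
2. `item = {1: 'x'}[2]` raises KeyError.
3. `except IndexError` does not match KeyError; skipped.
4. `except KeyError` matches → `values.append('O')` → values = ['E', 'O'].
5. finally always runs: `values.append('J')` → values = ['E', 'O', 'J'].
Result: ['E', 'O', 'J']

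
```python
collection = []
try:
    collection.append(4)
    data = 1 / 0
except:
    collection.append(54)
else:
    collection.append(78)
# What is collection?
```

Step-by-step execution trace:
1. try: `collection.append(4)` → collection = [4].
2. `data = 1 / 0` raises ZeroDivisionError.
3. bare `except` matches → `collection.append(54)` → collection = [4, 54].
4. `else` is skipped (an exception was raised).
Result: [4, 54]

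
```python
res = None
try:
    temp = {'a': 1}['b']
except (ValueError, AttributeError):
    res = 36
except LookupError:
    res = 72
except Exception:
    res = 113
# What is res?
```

Step-by-step execution trace:
1. `temp = {'a': 1}['b']` raises KeyError.
2. `except (ValueError, AttributeError)` does not match KeyError; skipped.
3. `except LookupError` matches (KeyError is a subclass of LookupError) → res = 72.
4. `except Exception` is not reached.
Result: 72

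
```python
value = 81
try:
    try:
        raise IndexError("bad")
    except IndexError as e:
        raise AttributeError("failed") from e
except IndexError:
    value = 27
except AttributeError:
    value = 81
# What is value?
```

Step-by-step execution trace:
1. Inner try raises IndexError; inner `except IndexError as e` catches it.
2. `raise AttributeError(...) from e` raises AttributeError (IndexError is attached as __cause__, but only AttributeError is active).
3. Outer `except IndexError` does not match AttributeError; skipped.
4. Outer `except AttributeError` matches → value = 81.
Result: 81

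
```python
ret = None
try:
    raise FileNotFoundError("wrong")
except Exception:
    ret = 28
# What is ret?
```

Step-by-step execution trace:
1. `raise FileNotFoundError(...)` raises FileNotFoundError.
2. `except Exception` matches (FileNotFoundError is a subclass of Exception) → ret = 28.
Result: 28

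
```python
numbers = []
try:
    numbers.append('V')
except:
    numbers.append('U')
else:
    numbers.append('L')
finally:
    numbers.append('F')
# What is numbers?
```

Step-by-step execution trace:
1. try: `numbers.append('V')` → numbers = ['V']. No exception raised.
2. `except` is skipped.
3. `else` runs: `numbers.append('L')` → numbers = ['V', 'L'].
4. `finally` always runs: `numbers.append('F')` → numbers = ['V', 'L', 'F'].
Result: ['V', 'L', 'F']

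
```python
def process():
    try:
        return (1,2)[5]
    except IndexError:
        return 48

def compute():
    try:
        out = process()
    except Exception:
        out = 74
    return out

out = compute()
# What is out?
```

Step-by-step execution trace:
1. `compute()` calls `process()`.
2. In process: `(1,2)[5]` raises IndexError; `except IndexError` catches it → returns 48.
3. In compute: `out = process()` → out = 48. No exception reaches compute.
4. `except Exception` is skipped; compute returns 48.
5. out = 48.
Result: 48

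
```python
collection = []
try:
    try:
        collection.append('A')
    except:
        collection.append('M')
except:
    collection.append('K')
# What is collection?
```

Step-by-step execution trace:
1. Inner try: `collection.append('A')` → collection = ['A']. No exception raised.
2. Inner `except` is skipped.
3. Inner try completes normally; outer `except` is skipped.
Result: ['A']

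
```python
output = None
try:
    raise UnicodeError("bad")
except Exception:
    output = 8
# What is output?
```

Step-by-step execution trace:
1. `raise UnicodeError(...)` raises UnicodeError.
2. `except Exception` matches (UnicodeError is a subclass of Exception) → output = 8.
Result: 8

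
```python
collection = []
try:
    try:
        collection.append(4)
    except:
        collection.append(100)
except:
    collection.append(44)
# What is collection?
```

Step-by-step execution trace:
1. Inner try: `collection.append(4)` → collection = [4]. No exception raised.
2. Inner `except` is skipped.
3. Inner try completes normally; outer `except` is skipped.
Result: [4]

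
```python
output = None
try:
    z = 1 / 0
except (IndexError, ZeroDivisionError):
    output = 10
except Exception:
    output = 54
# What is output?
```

Step-by-step execution trace:
1. `z = 1 / 0` raises ZeroDivisionError.
2. `except (IndexError, ZeroDivisionError)` matches (ZeroDivisionError is in the tuple) → output = 10.
3. `except Exception` is not reached.
Result: 10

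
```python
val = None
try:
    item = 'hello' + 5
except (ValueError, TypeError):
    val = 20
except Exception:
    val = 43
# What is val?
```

Step-by-step execution trace:
1. `item = 'hello' + 5` raises TypeError.
2. `except (ValueError, TypeError)` matches (TypeError is in the tuple) → val = 20.
3. `except Exception` is not reached.
Result: 20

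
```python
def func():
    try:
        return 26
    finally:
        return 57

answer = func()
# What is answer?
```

Step-by-step execution trace:
1. `func()` enters try: `return 26` sets pending return value 26.
2. Before returning, `finally: return 57` runs and overrides the pending return.
3. func() returns 57 → answer = 57.
Result: 57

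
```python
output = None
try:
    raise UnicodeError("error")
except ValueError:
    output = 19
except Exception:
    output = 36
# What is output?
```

Step-by-step execution trace:
1. `raise UnicodeError(...)` raises UnicodeError.
2. `except ValueError` matches (UnicodeError is a subclass of ValueError) → output = 19.
3. `except Exception` is not reached.
Result: 19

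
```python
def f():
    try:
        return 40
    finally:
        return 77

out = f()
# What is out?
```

Step-by-step execution trace:
1. `f()` enters try: `return 40` sets pending return value 40.
2. Before returning, `finally: return 77` runs and overrides the pending return.
3. f() returns 77 → out = 77.
Result: 77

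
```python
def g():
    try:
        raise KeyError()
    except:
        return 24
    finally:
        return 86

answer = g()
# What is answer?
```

Step-by-step execution trace:
1. `g()` enters try: `raise KeyError()` raises KeyError.
2. bare `except` matches → `return 24` sets pending return value 24.
3. Before returning, `finally: return 86` runs and overrides the pending return.
4. g() returns 86 → answer = 86.
Result: 86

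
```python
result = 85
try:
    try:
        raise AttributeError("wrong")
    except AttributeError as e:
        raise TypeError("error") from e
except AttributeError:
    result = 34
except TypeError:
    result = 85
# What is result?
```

Step-by-step execution trace:
1. Inner try raises AttributeError; inner `except AttributeError as e` catches it.
2. `raise TypeError(...) from e` raises TypeError (AttributeError is attached as __cause__, but only TypeError is active).
3. Outer `except AttributeError` does not match TypeError; skipped.
4. Outer `except TypeError` matches → result = 85.
Result: 85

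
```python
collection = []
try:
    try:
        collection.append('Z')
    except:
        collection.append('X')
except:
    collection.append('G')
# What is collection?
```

Step-by-step execution trace:
1. Inner try: `collection.append('Z')` → collection = ['Z']. No exception raised.
2. Inner `except` is skipped.
3. Inner try completes normally; outer `except` is skipped.
Result: ['Z']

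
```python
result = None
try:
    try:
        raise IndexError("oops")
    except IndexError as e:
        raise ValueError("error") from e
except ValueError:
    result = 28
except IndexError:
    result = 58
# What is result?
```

Step-by-step execution trace:
1. Inner try raises IndexError; inner `except IndexError as e` catches it.
2. `raise ValueError(...) from e` raises ValueError (IndexError is attached as __cause__, but only ValueError is active).
3. Outer `except ValueError` matches → result = 28.
4. `except IndexError` is not reached.
Result: 28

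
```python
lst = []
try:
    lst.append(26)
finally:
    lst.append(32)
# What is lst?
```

Step-by-step execution trace:
1. try: `lst.append(26)` → lst = [26].
2. The try body completes without raising.
3. finally always runs: `lst.append(32)` → lst = [26, 32].
Result: [26, 32]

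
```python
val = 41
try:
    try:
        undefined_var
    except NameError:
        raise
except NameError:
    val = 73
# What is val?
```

Step-by-step execution trace:
1. Inner try: `undefined_var` raises NameError.
2. Inner `except NameError` matches; bare `raise` re-raises the same NameError.
3. Outer `except NameError` matches → val = 73.
Result: 73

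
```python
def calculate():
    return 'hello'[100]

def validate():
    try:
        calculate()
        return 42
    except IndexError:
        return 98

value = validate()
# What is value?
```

Step-by-step execution trace:
1. `validate()` calls `calculate()`.
2. `calculate()` evaluates `'hello'[100]`, which raises IndexError; it propagates to the caller.
3. `return 42` is not reached.
4. `except IndexError` in validate matches → returns 98.
5. value = 98.
Result: 98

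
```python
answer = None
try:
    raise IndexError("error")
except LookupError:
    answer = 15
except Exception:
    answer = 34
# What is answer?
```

Step-by-step execution trace:
1. `raise IndexError(...)` raises IndexError.
2. `except LookupError` matches (IndexError is a subclass of LookupError) → answer = 15.
3. `except Exception` is not reached.
Result: 15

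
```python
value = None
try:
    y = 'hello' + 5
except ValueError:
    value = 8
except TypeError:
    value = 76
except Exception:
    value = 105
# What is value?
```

Step-by-step execution trace:
1. `y = 'hello' + 5` raises TypeError.
2. `except ValueError` does not match TypeError; skipped.
3. `except TypeError` matches → value = 76.
4. Remaining except clauses are skipped.
Result: 76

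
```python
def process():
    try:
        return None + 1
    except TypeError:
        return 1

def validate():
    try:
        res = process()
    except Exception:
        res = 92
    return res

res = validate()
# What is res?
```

Step-by-step execution trace:
1. `validate()` calls `process()`.
2. In process: `None + 1` raises TypeError; `except TypeError` catches it → returns 1.
3. In validate: `res = process()` → res = 1. No exception reaches validate.
4. `except Exception` is skipped; validate returns 1.
5. res = 1.
Result: 1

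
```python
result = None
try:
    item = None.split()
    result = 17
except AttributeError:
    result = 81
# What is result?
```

Step-by-step execution trace:
1. `item = None.split()` raises AttributeError.
2. `result = 17` is not reached.
3. `except AttributeError` matches → result = 81.
Result: 81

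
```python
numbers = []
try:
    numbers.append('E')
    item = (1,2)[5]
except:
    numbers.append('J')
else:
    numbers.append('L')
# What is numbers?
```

Step-by-step execution trace:
1. try: `numbers.append('E')` → numbers = ['E'].
2. `item = (1,2)[5]` raises IndexError.
3. bare `except` matches → `numbers.append('J')` → numbers = ['E', 'J'].
4. `else` is skipped (an exception was raised).
Result: ['E', 'J']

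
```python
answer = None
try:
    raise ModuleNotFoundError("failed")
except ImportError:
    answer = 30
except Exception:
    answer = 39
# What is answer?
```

Step-by-step execution trace:
1. `raise ModuleNotFoundError(...)` raises ModuleNotFoundError.
2. `except ImportError` matches (ModuleNotFoundError is a subclass of ImportError) → answer = 30.
3. `except Exception` is not reached.
Result: 30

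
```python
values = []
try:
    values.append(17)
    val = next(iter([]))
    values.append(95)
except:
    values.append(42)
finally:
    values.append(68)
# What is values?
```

Step-by-step execution trace:
1. try: `values.append(17)` → values = [17].
2. `val = next(iter([]))` raises StopIteration; `values.append(95)` is not reached.
3. bare `except` matches → `values.append(42)` → values = [17, 42].
4. finally always runs: `values.append(68)` → values = [17, 42, 68].
Result: [17, 42, 68]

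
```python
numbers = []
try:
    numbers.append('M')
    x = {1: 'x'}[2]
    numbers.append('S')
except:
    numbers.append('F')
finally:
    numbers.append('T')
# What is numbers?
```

Step-by-step execution trace:
1. try: `numbers.append('M')` → numbers = ['M'].
2. `x = {1: 'x'}[2]` raises KeyError; `numbers.append('S')` is not reached.
3. bare `except` matches → `numbers.append('F')` → numbers = ['M', 'F'].
4. finally always runs: `numbers.append('T')` → numbers = ['M', 'F', 'T'].
Result: ['M', 'F', 'T']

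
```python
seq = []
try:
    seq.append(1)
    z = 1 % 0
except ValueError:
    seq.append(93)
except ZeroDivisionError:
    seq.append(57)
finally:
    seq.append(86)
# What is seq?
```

Step-by-step execution trace:
1. try: `seq.append(1)` → seq = [1].
2. `z = 1 % 0` raises ZeroDivisionError.
3. `except ValueError` does not match ZeroDivisionError; skipped.
4. `except ZeroDivisionError` matches → `seq.append(57)` → seq = [1, 57].
5. finally always runs: `seq.append(86)` → seq = [1, 57, 86].
Result: [1, 57, 86]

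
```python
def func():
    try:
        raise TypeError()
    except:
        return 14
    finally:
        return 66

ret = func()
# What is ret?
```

Step-by-step execution trace:
1. `func()` enters try: `raise TypeError()` raises TypeError.
2. bare `except` matches → `return 14` sets pending return value 14.
3. Before returning, `finally: return 66` runs and overrides the pending return.
4. func() returns 66 → ret = 66.
Result: 66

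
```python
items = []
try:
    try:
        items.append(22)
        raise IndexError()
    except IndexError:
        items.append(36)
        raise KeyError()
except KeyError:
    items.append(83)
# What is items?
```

Step-by-step execution trace:
1. Inner try: `items.append(22)` → items = [22].
2. `raise IndexError()` raises IndexError.
3. Inner `except IndexError` matches → `items.append(36)` → items = [22, 36].
4. `raise KeyError()` raises KeyError; propagates to outer try.
5. Outer `except KeyError` matches → `items.append(83)` → items = [22, 36, 83].
Result: [22, 36, 83]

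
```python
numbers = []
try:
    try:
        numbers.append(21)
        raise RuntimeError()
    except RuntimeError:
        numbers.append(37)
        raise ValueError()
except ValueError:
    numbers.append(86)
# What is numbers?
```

Step-by-step execution trace:
1. Inner try: `numbers.append(21)` → numbers = [21].
2. `raise RuntimeError()` raises RuntimeError.
3. Inner `except RuntimeError` matches → `numbers.append(37)` → numbers = [21, 37].
4. `raise ValueError()` raises ValueError; propagates to outer try.
5. Outer `except ValueError` matches → `numbers.append(86)` → numbers = [21, 37, 86].
Result: [21, 37, 86]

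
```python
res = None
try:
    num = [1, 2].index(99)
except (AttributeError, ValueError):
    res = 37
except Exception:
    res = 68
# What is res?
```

Step-by-step execution trace:
1. `num = [1, 2].index(99)` raises ValueError.
2. `except (AttributeError, ValueError)` matches (ValueError is in the tuple) → res = 37.
3. `except Exception` is not reached.
Result: 37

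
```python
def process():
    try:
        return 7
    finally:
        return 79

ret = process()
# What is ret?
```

Step-by-step execution trace:
1. `process()` enters try: `return 7` sets pending return value 7.
2. Before returning, `finally: return 79` runs and overrides the pending return.
3. process() returns 79 → ret = 79.
Result: 79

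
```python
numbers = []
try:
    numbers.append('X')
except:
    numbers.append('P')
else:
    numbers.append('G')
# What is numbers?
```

Step-by-step execution trace:
1. try: `numbers.append('X')` → numbers = ['X']. No exception raised.
2. `except` is skipped.
3. `else` runs (try completed without exception): `numbers.append('G')` → numbers = ['X', 'G'].
Result: ['X', 'G']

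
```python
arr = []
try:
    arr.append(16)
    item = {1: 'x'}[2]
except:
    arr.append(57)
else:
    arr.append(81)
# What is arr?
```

Step-by-step execution trace:
1. try: `arr.append(16)` → arr = [16].
2. `item = {1: 'x'}[2]` raises KeyError.
3. bare `except` matches → `arr.append(57)` → arr = [16, 57].
4. `else` is skipped (an exception was raised).
Result: [16, 57]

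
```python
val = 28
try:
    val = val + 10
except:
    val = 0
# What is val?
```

Step-by-step execution trace:
1. val starts at 28.
2. try: `val = val + 10` → val = 38. No exception raised.
3. `except` is skipped.
Result: 38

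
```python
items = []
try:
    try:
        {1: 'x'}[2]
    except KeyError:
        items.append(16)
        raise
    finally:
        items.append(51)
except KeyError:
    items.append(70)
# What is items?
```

Step-by-step execution trace:
1. Inner try: `{1: 'x'}[2]` raises KeyError.
2. Inner `except KeyError` matches → `items.append(16)` → items = [16].
3. bare `raise` re-raises KeyError.
4. Inner `finally` runs during unwinding: `items.append(51)` → items = [16, 51].
5. Outer `except KeyError` matches → `items.append(70)` → items = [16, 51, 70].
Result: [16, 51, 70]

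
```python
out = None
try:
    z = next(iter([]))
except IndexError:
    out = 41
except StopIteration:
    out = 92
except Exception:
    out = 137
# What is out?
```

Step-by-step execution trace:
1. `z = next(iter([]))` raises StopIteration.
2. `except IndexError` does not match StopIteration; skipped.
3. `except StopIteration` matches → out = 92.
4. Remaining except clauses are skipped.
Result: 92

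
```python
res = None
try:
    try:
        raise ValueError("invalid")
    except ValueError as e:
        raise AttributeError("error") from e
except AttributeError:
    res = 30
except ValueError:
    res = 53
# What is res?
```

Step-by-step execution trace:
1. Inner try raises ValueError; inner `except ValueError as e` catches it.
2. `raise AttributeError(...) from e` raises AttributeError (ValueError is attached as __cause__, but only AttributeError is active).
3. Outer `except AttributeError` matches → res = 30.
4. `except ValueError` is not reached.
Result: 30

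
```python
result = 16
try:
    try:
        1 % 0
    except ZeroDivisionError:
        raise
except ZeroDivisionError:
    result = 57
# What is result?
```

Step-by-step execution trace:
1. Inner try: `1 % 0` raises ZeroDivisionError.
2. Inner `except ZeroDivisionError` matches; bare `raise` re-raises the same ZeroDivisionError.
3. Outer `except ZeroDivisionError` matches → result = 57.
Result: 57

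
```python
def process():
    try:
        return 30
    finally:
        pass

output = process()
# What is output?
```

Step-by-step execution trace:
1. `process()` enters try: `return 30` sets pending return value 30.
2. Before returning, `finally: pass` runs (no effect).
3. process() returns 30 → output = 30.
Result: 30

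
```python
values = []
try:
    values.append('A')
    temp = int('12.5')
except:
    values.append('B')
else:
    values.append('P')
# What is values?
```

Step-by-step execution trace:
1. try: `values.append('A')` → values = ['A'].
2. `temp = int('12.5')` raises ValueError.
3. bare `except` matches → `values.append('B')` → values = ['A', 'B'].
4. `else` is skipped (an exception was raised).
Result: ['A', 'B']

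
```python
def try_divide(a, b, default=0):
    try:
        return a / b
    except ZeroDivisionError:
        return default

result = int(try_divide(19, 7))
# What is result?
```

Step-by-step execution trace:
1. `try_divide(19, 7)` enters try: `return 19 / 7` → returns 2.7142857142857144. No exception raised.
2. `except ZeroDivisionError` is skipped.
3. `int(2.7142857142857144)` → 2 → result = 2.
Result: 2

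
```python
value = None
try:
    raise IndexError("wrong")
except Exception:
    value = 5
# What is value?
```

Step-by-step execution trace:
1. `raise IndexError(...)` raises IndexError.
2. `except Exception` matches (IndexError is a subclass of Exception) → value = 5.
Result: 5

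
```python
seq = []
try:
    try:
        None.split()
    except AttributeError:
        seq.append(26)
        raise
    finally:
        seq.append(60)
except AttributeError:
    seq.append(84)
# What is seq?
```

Step-by-step execution trace:
1. Inner try: `None.split()` raises AttributeError.
2. Inner `except AttributeError` matches → `seq.append(26)` → seq = [26].
3. bare `raise` re-raises AttributeError.
4. Inner `finally` runs during unwinding: `seq.append(60)` → seq = [26, 60].
5. Outer `except AttributeError` matches → `seq.append(84)` → seq = [26, 60, 84].
Result: [26, 60, 84]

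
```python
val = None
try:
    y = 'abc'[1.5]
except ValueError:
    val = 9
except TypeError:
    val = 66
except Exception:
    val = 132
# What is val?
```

Step-by-step execution trace:
1. `y = 'abc'[1.5]` raises TypeError.
2. `except ValueError` does not match TypeError; skipped.
3. `except TypeError` matches → val = 66.
4. Remaining except clauses are skipped.
Result: 66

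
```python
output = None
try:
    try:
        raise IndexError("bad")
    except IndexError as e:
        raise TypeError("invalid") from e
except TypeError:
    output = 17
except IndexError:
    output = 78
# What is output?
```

Step-by-step execution trace:
1. Inner try raises IndexError; inner `except IndexError as e` catches it.
2. `raise TypeError(...) from e` raises TypeError (IndexError is attached as __cause__, but only TypeError is active).
3. Outer `except TypeError` matches → output = 17.
4. `except IndexError` is not reached.
Result: 17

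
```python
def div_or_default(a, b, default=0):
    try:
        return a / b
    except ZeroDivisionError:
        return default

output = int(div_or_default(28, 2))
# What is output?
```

Step-by-step execution trace:
1. `div_or_default(28, 2)` enters try: `return 28 / 2` → returns 14.0. No exception raised.
2. `except ZeroDivisionError` is skipped.
3. `int(14.0)` → 14 → output = 14.
Result: 14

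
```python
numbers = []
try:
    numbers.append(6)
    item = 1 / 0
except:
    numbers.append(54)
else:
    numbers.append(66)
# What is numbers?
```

Step-by-step execution trace:
1. try: `numbers.append(6)` → numbers = [6].
2. `item = 1 / 0` raises ZeroDivisionError.
3. bare `except` matches → `numbers.append(54)` → numbers = [6, 54].
4. `else` is skipped (an exception was raised).
Result: [6, 54]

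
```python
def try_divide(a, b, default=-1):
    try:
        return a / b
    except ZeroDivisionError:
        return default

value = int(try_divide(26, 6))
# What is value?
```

Step-by-step execution trace:
1. `try_divide(26, 6)` enters try: `return 26 / 6` → returns 4.333333333333333. No exception raised.
2. `except ZeroDivisionError` is skipped.
3. `int(4.333333333333333)` → 4 → value = 4.
Result: 4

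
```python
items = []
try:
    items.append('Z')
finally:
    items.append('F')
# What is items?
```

Step-by-step execution trace:
1. try: `items.append('Z')` → items = ['Z'].
2. The try body completes without raising.
3. finally always runs: `items.append('F')` → items = ['Z', 'F'].
Result: ['Z', 'F']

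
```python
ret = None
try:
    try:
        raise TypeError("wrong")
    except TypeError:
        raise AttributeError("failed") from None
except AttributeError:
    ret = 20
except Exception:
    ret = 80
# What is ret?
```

Step-by-step execution trace:
1. Inner try raises TypeError; inner `except TypeError` catches it.
2. `raise AttributeError(...) from None` raises AttributeError (from None suppresses __context__, but the active exception is still AttributeError).
3. Outer `except AttributeError` matches → ret = 20.
4. `except Exception` is not reached.
Result: 20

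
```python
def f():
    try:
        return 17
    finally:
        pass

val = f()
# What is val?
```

Step-by-step execution trace:
1. `f()` enters try: `return 17` sets pending return value 17.
2. Before returning, `finally: pass` runs (no effect).
3. f() returns 17 → val = 17.
Result: 17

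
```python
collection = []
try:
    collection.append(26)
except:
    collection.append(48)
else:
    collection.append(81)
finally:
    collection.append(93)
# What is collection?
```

Step-by-step execution trace:
1. try: `collection.append(26)` → collection = [26]. No exception raised.
2. `except` is skipped.
3. `else` runs: `collection.append(81)` → collection = [26, 81].
4. `finally` always runs: `collection.append(93)` → collection = [26, 81, 93].
Result: [26, 81, 93]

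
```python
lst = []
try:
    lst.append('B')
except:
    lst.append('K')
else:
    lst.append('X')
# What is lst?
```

Step-by-step execution trace:
1. try: `lst.append('B')` → lst = ['B']. No exception raised.
2. `except` is skipped.
3. `else` runs (try completed without exception): `lst.append('X')` → lst = ['B', 'X'].
Result: ['B', 'X']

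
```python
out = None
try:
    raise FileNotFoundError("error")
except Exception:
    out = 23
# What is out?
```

Step-by-step execution trace:
1. `raise FileNotFoundError(...)` raises FileNotFoundError.
2. `except Exception` matches (FileNotFoundError is a subclass of Exception) → out = 23.
Result: 23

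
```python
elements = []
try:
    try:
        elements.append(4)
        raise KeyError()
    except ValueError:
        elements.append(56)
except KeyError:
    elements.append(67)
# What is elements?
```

Step-by-step execution trace:
1. Inner try: `elements.append(4)` → elements = [4].
2. `raise KeyError()` raises KeyError.
3. Inner `except ValueError` does not match KeyError; exception propagates to outer try.
4. Outer `except KeyError` matches → `elements.append(67)` → elements = [4, 67].
Result: [4, 67]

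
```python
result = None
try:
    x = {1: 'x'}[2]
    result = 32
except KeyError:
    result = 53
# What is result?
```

Step-by-step execution trace:
1. `x = {1: 'x'}[2]` raises KeyError.
2. `result = 32` is not reached.
3. `except KeyError` matches → result = 53.
Result: 53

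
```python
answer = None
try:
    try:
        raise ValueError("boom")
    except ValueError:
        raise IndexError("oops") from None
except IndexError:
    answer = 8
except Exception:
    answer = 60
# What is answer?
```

Step-by-step execution trace:
1. Inner try raises ValueError; inner `except ValueError` catches it.
2. `raise IndexError(...) from None` raises IndexError (from None suppresses __context__, but the active exception is still IndexError).
3. Outer `except IndexError` matches → answer = 8.
4. `except Exception` is not reached.
Result: 8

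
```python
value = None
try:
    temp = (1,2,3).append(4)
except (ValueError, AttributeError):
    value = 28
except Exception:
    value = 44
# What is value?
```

Step-by-step execution trace:
1. `temp = (1,2,3).append(4)` raises AttributeError.
2. `except (ValueError, AttributeError)` matches (AttributeError is in the tuple) → value = 28.
3. `except Exception` is not reached.
Result: 28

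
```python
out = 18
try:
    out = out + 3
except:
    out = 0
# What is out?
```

Step-by-step execution trace:
1. out starts at 18.
2. try: `out = out + 3` → out = 21. No exception raised.
3. `except` is skipped.
Result: 21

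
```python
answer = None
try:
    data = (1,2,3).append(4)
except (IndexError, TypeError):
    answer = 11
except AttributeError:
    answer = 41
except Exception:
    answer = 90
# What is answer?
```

Step-by-step execution trace:
1. `data = (1,2,3).append(4)` raises AttributeError.
2. `except (IndexError, TypeError)` does not match AttributeError; skipped.
3. `except AttributeError` matches (exact type match) → answer = 41.
4. `except Exception` is not reached.
Result: 41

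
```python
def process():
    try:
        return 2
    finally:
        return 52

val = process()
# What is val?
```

Step-by-step execution trace:
1. `process()` enters try: `return 2` sets pending return value 2.
2. Before returning, `finally: return 52` runs and overrides the pending return.
3. process() returns 52 → val = 52.
Result: 52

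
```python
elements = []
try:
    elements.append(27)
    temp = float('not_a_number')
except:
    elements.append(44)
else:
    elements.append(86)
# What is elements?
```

Step-by-step execution trace:
1. try: `elements.append(27)` → elements = [27].
2. `temp = float('not_a_number')` raises ValueError.
3. bare `except` matches → `elements.append(44)` → elements = [27, 44].
4. `else` is skipped (an exception was raised).
Result: [27, 44]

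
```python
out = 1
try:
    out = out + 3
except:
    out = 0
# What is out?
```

Step-by-step execution trace:
1. out starts at 1.
2. try: `out = out + 3` → out = 4. No exception raised.
3. `except` is skipped.
Result: 4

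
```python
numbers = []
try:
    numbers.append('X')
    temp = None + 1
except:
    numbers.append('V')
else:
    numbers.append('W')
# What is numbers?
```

Step-by-step execution trace:
1. try: `numbers.append('X')` → numbers = ['X'].
2. `temp = None + 1` raises TypeError.
3. bare `except` matches → `numbers.append('V')` → numbers = ['X', 'V'].
4. `else` is skipped (an exception was raised).
Result: ['X', 'V']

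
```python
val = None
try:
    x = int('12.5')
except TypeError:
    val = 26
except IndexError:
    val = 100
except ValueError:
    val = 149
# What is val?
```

Step-by-step execution trace:
1. `x = int('12.5')` raises ValueError.
2. `except TypeError` does not match ValueError; skipped.
3. `except IndexError` does not match ValueError; skipped.
4. `except ValueError` matches → val = 149.
Result: 149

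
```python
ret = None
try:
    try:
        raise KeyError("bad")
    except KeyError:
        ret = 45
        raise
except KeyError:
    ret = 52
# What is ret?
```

Step-by-step execution trace:
1. Inner try: `raise KeyError("bad")` raises KeyError.
2. Inner `except KeyError` matches → ret = 45.
3. bare `raise` re-raises the same KeyError.
4. Outer `except KeyError` matches → ret = 52.
Result: 52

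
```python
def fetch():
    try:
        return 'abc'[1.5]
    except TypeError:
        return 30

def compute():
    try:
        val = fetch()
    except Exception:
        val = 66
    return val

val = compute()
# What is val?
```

Step-by-step execution trace:
1. `compute()` calls `fetch()`.
2. In fetch: `'abc'[1.5]` raises TypeError; `except TypeError` catches it → returns 30.
3. In compute: `val = fetch()` → val = 30. No exception reaches compute.
4. `except Exception` is skipped; compute returns 30.
5. val = 30.
Result: 30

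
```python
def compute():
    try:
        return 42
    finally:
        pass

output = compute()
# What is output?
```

Step-by-step execution trace:
1. `compute()` enters try: `return 42` sets pending return value 42.
2. Before returning, `finally: pass` runs (no effect).
3. compute() returns 42 → output = 42.
Result: 42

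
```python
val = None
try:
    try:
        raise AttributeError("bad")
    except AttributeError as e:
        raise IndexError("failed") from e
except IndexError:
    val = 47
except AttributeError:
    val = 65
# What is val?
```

Step-by-step execution trace:
1. Inner try raises AttributeError; inner `except AttributeError as e` catches it.
2. `raise IndexError(...) from e` raises IndexError (AttributeError is attached as __cause__, but only IndexError is active).
3. Outer `except IndexError` matches → val = 47.
4. `except AttributeError` is not reached.
Result: 47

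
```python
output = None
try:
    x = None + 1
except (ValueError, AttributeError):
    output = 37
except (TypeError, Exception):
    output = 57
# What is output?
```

Step-by-step execution trace:
1. `x = None + 1` raises TypeError.
2. `except (ValueError, AttributeError)` does not match TypeError; skipped.
3. `except (TypeError, Exception)` matches (TypeError is in the tuple) → output = 57.
Result: 57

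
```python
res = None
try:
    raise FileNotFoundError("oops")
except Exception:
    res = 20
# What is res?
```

Step-by-step execution trace:
1. `raise FileNotFoundError(...)` raises FileNotFoundError.
2. `except Exception` matches (FileNotFoundError is a subclass of Exception) → res = 20.
Result: 20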